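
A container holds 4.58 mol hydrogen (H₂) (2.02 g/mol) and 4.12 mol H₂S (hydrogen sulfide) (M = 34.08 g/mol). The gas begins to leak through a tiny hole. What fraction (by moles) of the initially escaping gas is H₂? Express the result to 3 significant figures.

Effusion rate of each component ∝ n_i/√M_i (partial pressure × 1/√M).
Mole fraction of H₂ in the effusate = (n_H₂/√M_H₂) / (n_H₂/√M_H₂ + n_H₂S/√M_H₂S)
= (4.58/√2.02) / (4.58/√2.02 + 4.12/√34.08) = 3.222/(3.222 + 0.7057) = 0.820.

0.820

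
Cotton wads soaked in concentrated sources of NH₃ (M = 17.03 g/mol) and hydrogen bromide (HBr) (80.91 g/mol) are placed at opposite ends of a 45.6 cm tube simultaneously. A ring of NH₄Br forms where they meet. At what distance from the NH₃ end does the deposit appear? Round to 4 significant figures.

31.26 cm

The fronts meet when d_NH₃ + d_HBr = L with d_NH₃/d_HBr = √(M_HBr/M_NH₃) (Graham's law). Here √(M_HBr/M_NH₃) = √(80.91/17.03) = 2.180.
With d_NH₃ + d_HBr = 45.6 cm, d_HBr = 45.6/(1 + 2.180) = 14.34 cm.
d_NH₃ = 45.6 − 14.34 = 31.26 cm.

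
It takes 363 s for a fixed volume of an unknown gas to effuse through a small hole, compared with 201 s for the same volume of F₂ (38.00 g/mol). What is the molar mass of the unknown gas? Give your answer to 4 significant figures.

From Graham's law, t_X/t_F₂ = √(M_X/M_F₂).
363/201 = 1.806 = √(M_X/38.00)
M_X = 38.00 × 1.806² = 38.00 × 3.262 = 123.9 g/mol

123.9 g/mol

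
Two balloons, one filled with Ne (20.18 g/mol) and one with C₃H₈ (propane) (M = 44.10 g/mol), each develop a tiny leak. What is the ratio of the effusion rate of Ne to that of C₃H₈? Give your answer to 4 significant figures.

Using Graham's law: rate_Ne/rate_C₃H₈ = √(M_C₃H₈/M_Ne) = √(44.10/20.18) = √2.185 = 1.478.

1.478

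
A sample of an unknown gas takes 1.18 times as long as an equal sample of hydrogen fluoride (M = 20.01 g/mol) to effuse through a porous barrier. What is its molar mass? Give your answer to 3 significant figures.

27.9 g/mol

Using Graham's law: t_X/t_HF = √(M_X/M_HF).
1.18 = √(M_X/20.01)
M_X = 20.01 × 1.18² = 20.01 × 1.392 = 27.9 g/mol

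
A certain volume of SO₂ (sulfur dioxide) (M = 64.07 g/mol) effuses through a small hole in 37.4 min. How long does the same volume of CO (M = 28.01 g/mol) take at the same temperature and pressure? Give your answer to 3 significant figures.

From Graham's law, t_CO/t_SO₂ = √(M_CO/M_SO₂) = √(28.01/64.07) = √0.4372 = 0.6612.
So the time for CO is 37.4 × 0.6612 = 24.7 min.

24.7 min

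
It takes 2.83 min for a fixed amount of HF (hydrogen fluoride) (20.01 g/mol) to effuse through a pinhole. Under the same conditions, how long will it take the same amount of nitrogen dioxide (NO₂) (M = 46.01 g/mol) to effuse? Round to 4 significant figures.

4.291 min

Using Graham's law: t_NO₂/t_HF = √(M_NO₂/M_HF) = √(46.01/20.01) = √2.299 = 1.516.
So the time for NO₂ is 2.83 × 1.516 = 4.291 min.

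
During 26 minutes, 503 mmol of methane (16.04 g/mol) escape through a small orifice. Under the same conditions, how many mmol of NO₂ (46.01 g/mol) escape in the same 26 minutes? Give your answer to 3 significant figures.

Graham's law gives rate_NO₂/rate_CH₄ = √(M_CH₄/M_NO₂) = √(16.04/46.01) = √0.3486 = 0.5904.
So the amount for NO₂ is 503 × 0.5904 = 297 mmol.

297 mmol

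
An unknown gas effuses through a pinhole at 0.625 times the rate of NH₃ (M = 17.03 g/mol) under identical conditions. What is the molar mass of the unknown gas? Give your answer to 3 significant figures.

Since effusion rate ∝ 1/√M, rate_X/rate_NH₃ = √(M_NH₃/M_X).
0.625 = √(17.03/M_X)
M_X = 17.03 / 0.625² = 17.03 / 0.3906 = 43.6 g/mol

43.6 g/mol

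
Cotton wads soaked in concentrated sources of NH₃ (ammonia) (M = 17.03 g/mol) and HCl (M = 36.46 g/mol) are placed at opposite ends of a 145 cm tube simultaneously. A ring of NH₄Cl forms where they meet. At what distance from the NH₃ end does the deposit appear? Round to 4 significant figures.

86.13 cm

Distances travelled in equal time are proportional to diffusion rates, so d_NH₃/d_HCl = √(M_HCl/M_NH₃) = √(36.46/17.03) = 1.463.
With d_NH₃ + d_HCl = 145 cm, d_HCl = 145/(1 + 1.463) = 58.87 cm.
d_NH₃ = 145 − 58.87 = 86.13 cm.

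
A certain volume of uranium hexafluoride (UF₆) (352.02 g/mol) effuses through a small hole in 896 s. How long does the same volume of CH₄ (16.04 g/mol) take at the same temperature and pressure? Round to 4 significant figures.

By Graham's law, t_CH₄/t_UF₆ = √(M_CH₄/M_UF₆) = √(16.04/352.02) = √0.04557 = 0.2135.
So the time for CH₄ is 896 × 0.2135 = 191.3 s.

191.3 s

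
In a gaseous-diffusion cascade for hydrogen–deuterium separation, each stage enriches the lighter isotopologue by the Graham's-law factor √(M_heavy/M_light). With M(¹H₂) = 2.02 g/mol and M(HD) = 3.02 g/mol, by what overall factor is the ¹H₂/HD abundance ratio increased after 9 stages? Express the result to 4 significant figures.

6.109

After 9 stages the ratio has grown by (√(3.02/2.02))^9 = (3.02/2.02)^(9/2).
= 1.49505^(9/2) = 6.109.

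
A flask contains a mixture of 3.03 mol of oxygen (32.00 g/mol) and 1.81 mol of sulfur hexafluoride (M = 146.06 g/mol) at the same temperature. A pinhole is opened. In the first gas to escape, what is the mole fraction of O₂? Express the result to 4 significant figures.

Rate_i ∝ x_i/√M_i (Graham's law weighted by mole fraction), so the effusate composition follows n_i/√M_i.
Mole fraction of O₂ in the effusate = (n_O₂/√M_O₂) / (n_O₂/√M_O₂ + n_SF₆/√M_SF₆)
= (3.03/√32.00) / (3.03/√32.00 + 1.81/√146.06) = 0.5356/(0.5356 + 0.1498) = 0.7815.

0.7815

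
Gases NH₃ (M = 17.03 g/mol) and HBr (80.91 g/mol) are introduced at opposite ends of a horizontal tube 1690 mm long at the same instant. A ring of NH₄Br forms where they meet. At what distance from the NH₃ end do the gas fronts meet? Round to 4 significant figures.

The fronts meet when d_NH₃ + d_HBr = L with d_NH₃/d_HBr = √(M_HBr/M_NH₃) (Graham's law). Here √(M_HBr/M_NH₃) = √(80.91/17.03) = 2.180.
With d_NH₃ + d_HBr = 1690 mm, d_HBr = 1690/(1 + 2.180) = 531.5 mm.
d_NH₃ = 1690 − 531.5 = 1159 mm.

1159 mm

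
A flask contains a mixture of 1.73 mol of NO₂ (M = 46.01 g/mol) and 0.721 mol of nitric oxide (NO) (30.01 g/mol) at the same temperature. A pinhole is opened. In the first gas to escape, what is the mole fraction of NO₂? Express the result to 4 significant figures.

Rate_i ∝ x_i/√M_i (Graham's law weighted by mole fraction), so the effusate composition follows n_i/√M_i.
Mole fraction of NO₂ in the effusate = (n_NO₂/√M_NO₂) / (n_NO₂/√M_NO₂ + n_NO/√M_NO)
= (1.73/√46.01) / (1.73/√46.01 + 0.721/√30.01) = 0.2550/(0.2550 + 0.1316) = 0.6596.

0.6596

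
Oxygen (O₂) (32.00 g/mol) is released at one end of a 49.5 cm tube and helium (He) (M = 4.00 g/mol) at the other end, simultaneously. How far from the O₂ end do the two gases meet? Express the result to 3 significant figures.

12.9 cm

Distances travelled in equal time are proportional to diffusion rates, so d_O₂/d_He = √(M_He/M_O₂) = √(4.00/32.00) = 0.3536.
With d_O₂ + d_He = 49.5 cm, d_He = 49.5/(1 + 0.3536) = 36.57 cm.
d_O₂ = 49.5 − 36.57 = 12.9 cm.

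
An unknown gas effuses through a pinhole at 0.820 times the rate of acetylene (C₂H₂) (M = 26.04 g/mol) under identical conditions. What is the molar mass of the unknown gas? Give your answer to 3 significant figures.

By Graham's law, rate_X/rate_C₂H₂ = √(M_C₂H₂/M_X).
0.820 = √(26.04/M_X)
M_X = 26.04 / 0.820² = 26.04 / 0.6724 = 38.7 g/mol

38.7 g/mol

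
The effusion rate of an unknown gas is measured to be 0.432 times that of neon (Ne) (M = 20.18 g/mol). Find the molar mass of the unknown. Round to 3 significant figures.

By Graham's law, rate_X/rate_Ne = √(M_Ne/M_X).
0.432 = √(20.18/M_X)
M_X = 20.18 / 0.432² = 20.18 / 0.1866 = 108 g/mol

108 g/mol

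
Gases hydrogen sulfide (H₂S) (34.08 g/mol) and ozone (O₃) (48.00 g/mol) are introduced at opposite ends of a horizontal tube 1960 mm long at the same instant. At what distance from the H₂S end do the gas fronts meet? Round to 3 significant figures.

The fronts meet when d_H₂S + d_O₃ = L with d_H₂S/d_O₃ = √(M_O₃/M_H₂S) (Graham's law). Here √(M_O₃/M_H₂S) = √(48.00/34.08) = 1.187.
With d_H₂S + d_O₃ = 1960 mm, d_O₃ = 1960/(1 + 1.187) = 896.3 mm.
d_H₂S = 1960 − 896.3 = 1060 mm.

1060 mm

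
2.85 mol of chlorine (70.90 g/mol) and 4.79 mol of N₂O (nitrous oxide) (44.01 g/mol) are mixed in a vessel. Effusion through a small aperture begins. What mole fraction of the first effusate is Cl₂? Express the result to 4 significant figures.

0.3192

Rate_i ∝ x_i/√M_i (Graham's law weighted by mole fraction), so the effusate composition follows n_i/√M_i.
Mole fraction of Cl₂ in the effusate = (n_Cl₂/√M_Cl₂) / (n_Cl₂/√M_Cl₂ + n_N₂O/√M_N₂O)
= (2.85/√70.90) / (2.85/√70.90 + 4.79/√44.01) = 0.3385/(0.3385 + 0.7220) = 0.3192.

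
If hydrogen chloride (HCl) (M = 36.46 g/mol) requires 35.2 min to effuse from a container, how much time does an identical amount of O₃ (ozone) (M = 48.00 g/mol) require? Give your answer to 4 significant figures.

Using Graham's law: t_O₃/t_HCl = √(M_O₃/M_HCl) = √(48.00/36.46) = √1.317 = 1.147.
So the time for O₃ is 35.2 × 1.147 = 40.39 min.

40.39 min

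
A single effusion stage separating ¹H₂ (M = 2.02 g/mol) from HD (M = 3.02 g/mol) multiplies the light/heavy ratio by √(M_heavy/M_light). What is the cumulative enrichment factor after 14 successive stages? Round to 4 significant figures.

16.70

The single-stage factor is √(M_heavy/M_light), so 14 stages give [√(3.02/2.02)]^14 = (3.02/2.02)^(14/2).
= 1.49505^7 = 16.70.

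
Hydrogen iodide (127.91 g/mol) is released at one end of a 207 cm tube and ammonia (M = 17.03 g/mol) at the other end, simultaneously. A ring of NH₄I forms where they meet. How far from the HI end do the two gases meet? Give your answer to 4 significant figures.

Graham's law gives d_HI/d_NH₃ = rate_HI/rate_NH₃ = √(M_NH₃/M_HI) = √(17.03/127.91) = 0.3649.
With d_HI + d_NH₃ = 207 cm, d_NH₃ = 207/(1 + 0.3649) = 151.7 cm.
d_HI = 207 − 151.7 = 55.34 cm.

55.34 cm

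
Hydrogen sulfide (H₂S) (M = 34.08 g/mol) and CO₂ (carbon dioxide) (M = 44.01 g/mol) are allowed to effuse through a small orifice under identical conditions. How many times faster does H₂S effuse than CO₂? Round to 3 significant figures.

Since effusion rate ∝ 1/√M, rate_H₂S/rate_CO₂ = √(M_CO₂/M_H₂S) = √(44.01/34.08) = √1.291 = 1.14.

1.14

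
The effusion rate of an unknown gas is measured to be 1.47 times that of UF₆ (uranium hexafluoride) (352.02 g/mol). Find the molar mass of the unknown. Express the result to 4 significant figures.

162.9 g/mol

By Graham's law, rate_X/rate_UF₆ = √(M_UF₆/M_X).
1.47 = √(352.02/M_X)
M_X = 352.02 / 1.47² = 352.02 / 2.161 = 162.9 g/mol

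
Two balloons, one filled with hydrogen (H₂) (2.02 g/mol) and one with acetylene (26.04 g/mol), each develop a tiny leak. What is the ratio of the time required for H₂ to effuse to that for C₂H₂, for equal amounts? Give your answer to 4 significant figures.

By Graham's law, t_H₂/t_C₂H₂ = √(M_H₂/M_C₂H₂) = √(2.02/26.04) = √0.07757 = 0.2785.

0.2785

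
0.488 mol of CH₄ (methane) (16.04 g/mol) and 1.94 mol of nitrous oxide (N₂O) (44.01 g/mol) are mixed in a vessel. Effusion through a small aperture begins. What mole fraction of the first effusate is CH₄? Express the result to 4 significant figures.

Effusion rate of each component ∝ n_i/√M_i (partial pressure × 1/√M).
So x_CH₄ in the escaping gas = (n_CH₄/√M_CH₄) / Σ(n_i/√M_i)
= (0.488/√16.04) / (0.488/√16.04 + 1.94/√44.01) = 0.1218/(0.1218 + 0.2924) = 0.2941.

0.2941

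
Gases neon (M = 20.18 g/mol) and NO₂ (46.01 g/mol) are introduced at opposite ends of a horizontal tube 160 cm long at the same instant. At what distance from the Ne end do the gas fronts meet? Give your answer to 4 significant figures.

The fronts meet when d_Ne + d_NO₂ = L with d_Ne/d_NO₂ = √(M_NO₂/M_Ne) (Graham's law). Here √(M_NO₂/M_Ne) = √(46.01/20.18) = 1.510.
With d_Ne + d_NO₂ = 160 cm, d_NO₂ = 160/(1 + 1.510) = 63.75 cm.
d_Ne = 160 − 63.75 = 96.25 cm.

96.25 cm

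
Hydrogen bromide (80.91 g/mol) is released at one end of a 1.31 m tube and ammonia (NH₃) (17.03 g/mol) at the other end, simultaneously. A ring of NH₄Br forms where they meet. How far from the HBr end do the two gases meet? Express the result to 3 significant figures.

Graham's law gives d_HBr/d_NH₃ = rate_HBr/rate_NH₃ = √(M_NH₃/M_HBr) = √(17.03/80.91) = 0.4588.
With d_HBr + d_NH₃ = 1.31 m, d_NH₃ = 1.31/(1 + 0.4588) = 0.8980 m.
d_HBr = 1.31 − 0.8980 = 0.412 m.

0.412 m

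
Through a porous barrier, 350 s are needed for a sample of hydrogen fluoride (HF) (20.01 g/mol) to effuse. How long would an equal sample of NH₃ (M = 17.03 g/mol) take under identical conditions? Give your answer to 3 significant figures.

323 s

Using Graham's law: t_NH₃/t_HF = √(M_NH₃/M_HF) = √(17.03/20.01) = √0.8511 = 0.9225.
So the time for NH₃ is 350 × 0.9225 = 323 s.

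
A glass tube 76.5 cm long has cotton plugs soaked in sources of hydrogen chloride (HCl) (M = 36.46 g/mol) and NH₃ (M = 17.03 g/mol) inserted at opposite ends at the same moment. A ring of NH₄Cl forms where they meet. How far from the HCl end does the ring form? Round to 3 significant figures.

In equal time, each gas travels a distance ∝ its rate ∝ 1/√M, so d_HCl/d_NH₃ = √(M_NH₃/M_HCl) = √(17.03/36.46) = 0.6834.
With d_HCl + d_NH₃ = 76.5 cm, d_NH₃ = 76.5/(1 + 0.6834) = 45.44 cm.
d_HCl = 76.5 − 45.44 = 31.1 cm.

31.1 cm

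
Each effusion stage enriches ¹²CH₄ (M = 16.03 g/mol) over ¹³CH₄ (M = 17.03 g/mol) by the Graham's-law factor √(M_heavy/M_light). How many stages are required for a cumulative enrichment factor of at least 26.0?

Per stage α = (17.03/16.03)^(1/2) = 1.06238^0.5, giving ln α = 0.03026.
Need α^N ≥ 26.0 ⇒ N ≥ ln(26.0) / ln α = 3.258 / 0.03026 = 107.68.
So at least 108 stages are needed.

108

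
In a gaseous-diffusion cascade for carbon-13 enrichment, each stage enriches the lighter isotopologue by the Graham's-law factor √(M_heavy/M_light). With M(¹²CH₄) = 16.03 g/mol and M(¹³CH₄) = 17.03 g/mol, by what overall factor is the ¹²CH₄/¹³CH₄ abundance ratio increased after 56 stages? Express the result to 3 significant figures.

5.44

Each stage multiplies the ratio by α = √(17.03/16.03), so after 56 stages the overall factor is α^56 = (17.03/16.03)^(56/2).
= 1.06238^28 = 5.44.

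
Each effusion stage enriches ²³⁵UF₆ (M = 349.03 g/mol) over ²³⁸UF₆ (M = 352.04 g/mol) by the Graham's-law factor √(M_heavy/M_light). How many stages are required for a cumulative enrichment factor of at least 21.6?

716

With α = √(352.04/349.03) per stage, ln α = ½ ln(1.00862) = 0.004293.
Need α^N ≥ 21.6 ⇒ N ≥ ln(21.6) / ln α = 3.073 / 0.004293 = 715.67.
Minimum whole number of stages: N = 716.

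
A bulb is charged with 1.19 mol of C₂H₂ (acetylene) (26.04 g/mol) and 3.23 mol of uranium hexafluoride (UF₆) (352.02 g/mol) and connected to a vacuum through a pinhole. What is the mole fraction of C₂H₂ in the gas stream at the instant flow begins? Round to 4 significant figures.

0.5753

Rate_i ∝ x_i/√M_i (Graham's law weighted by mole fraction), so the effusate composition follows n_i/√M_i.
x_C₂H₂(eff) = (n_C₂H₂/√M_C₂H₂) / (n_C₂H₂/√M_C₂H₂ + n_UF₆/√M_UF₆)
= (1.19/√26.04) / (1.19/√26.04 + 3.23/√352.02) = 0.2332/(0.2332 + 0.1722) = 0.5753.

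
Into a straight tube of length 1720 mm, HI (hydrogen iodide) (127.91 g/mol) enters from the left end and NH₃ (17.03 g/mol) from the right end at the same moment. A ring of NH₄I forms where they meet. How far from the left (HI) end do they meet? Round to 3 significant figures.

460 mm

The fronts meet when d_HI + d_NH₃ = L with d_HI/d_NH₃ = √(M_NH₃/M_HI) (Graham's law). Here √(M_NH₃/M_HI) = √(17.03/127.91) = 0.3649.
With d_HI + d_NH₃ = 1720 mm, d_NH₃ = 1720/(1 + 0.3649) = 1260 mm.
d_HI = 1720 − 1260 = 460 mm.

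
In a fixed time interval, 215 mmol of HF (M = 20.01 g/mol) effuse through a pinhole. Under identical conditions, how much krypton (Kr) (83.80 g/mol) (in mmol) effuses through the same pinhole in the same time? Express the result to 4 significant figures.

From Graham's law, rate_Kr/rate_HF = √(M_HF/M_Kr) = √(20.01/83.80) = √0.2388 = 0.4887.
So the amount for Kr is 215 × 0.4887 = 105.1 mmol.

105.1 mmol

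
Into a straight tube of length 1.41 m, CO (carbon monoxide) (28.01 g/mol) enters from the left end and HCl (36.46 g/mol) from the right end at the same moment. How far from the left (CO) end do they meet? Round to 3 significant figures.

Graham's law gives d_CO/d_HCl = rate_CO/rate_HCl = √(M_HCl/M_CO) = √(36.46/28.01) = 1.141.
With d_CO + d_HCl = 1.41 m, d_HCl = 1.41/(1 + 1.141) = 0.6586 m.
d_CO = 1.41 − 0.6586 = 0.751 m.

0.751 m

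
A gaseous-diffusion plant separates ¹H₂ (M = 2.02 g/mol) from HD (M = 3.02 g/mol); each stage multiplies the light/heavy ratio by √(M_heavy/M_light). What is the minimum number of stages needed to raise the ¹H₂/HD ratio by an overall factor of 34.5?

18

With α = √(3.02/2.02) per stage, ln α = ½ ln(1.49505) = 0.2011.
Need α^N ≥ 34.5 ⇒ N ≥ ln(34.5) / ln α = 3.541 / 0.2011 = 17.61.
Minimum whole number of stages: N = 18.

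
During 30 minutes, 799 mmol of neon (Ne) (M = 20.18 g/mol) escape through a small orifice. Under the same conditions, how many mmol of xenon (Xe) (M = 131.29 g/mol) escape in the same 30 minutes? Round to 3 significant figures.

313 mmol

From Graham's law, rate_Xe/rate_Ne = √(M_Ne/M_Xe) = √(20.18/131.29) = √0.1537 = 0.3921.
So the amount for Xe is 799 × 0.3921 = 313 mmol.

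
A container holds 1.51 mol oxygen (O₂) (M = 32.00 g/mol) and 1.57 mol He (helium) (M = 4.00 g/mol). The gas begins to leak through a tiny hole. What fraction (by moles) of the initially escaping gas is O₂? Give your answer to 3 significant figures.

The effusion rate of species i is ∝ p_i/√M_i ∝ n_i/√M_i.
Mole fraction of O₂ in the effusate = (n_O₂/√M_O₂) / (n_O₂/√M_O₂ + n_He/√M_He)
= (1.51/√32.00) / (1.51/√32.00 + 1.57/√4.00) = 0.2669/(0.2669 + 0.7850) = 0.254.

0.254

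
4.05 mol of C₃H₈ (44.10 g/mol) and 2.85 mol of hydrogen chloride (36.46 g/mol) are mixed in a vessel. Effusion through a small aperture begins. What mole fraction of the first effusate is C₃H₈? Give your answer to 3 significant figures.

Rate_i ∝ x_i/√M_i (Graham's law weighted by mole fraction), so the effusate composition follows n_i/√M_i.
x_C₃H₈(eff) = (n_C₃H₈/√M_C₃H₈) / (n_C₃H₈/√M_C₃H₈ + n_HCl/√M_HCl)
= (4.05/√44.10) / (4.05/√44.10 + 2.85/√36.46) = 0.6099/(0.6099 + 0.4720) = 0.564.

0.564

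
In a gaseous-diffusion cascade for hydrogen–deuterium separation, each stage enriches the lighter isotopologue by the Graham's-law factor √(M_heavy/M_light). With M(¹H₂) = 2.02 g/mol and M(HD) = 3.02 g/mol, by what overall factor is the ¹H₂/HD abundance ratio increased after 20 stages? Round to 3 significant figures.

55.8

After 20 stages the ratio has grown by (√(3.02/2.02))^20 = (3.02/2.02)^(20/2).
= 1.49505^10 = 55.8.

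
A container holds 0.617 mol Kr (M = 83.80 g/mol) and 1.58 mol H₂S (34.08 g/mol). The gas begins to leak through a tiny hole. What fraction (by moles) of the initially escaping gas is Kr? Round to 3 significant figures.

0.199

Rate_i ∝ x_i/√M_i (Graham's law weighted by mole fraction), so the effusate composition follows n_i/√M_i.
So x_Kr in the escaping gas = (n_Kr/√M_Kr) / Σ(n_i/√M_i)
= (0.617/√83.80) / (0.617/√83.80 + 1.58/√34.08) = 0.06740/(0.06740 + 0.2706) = 0.199.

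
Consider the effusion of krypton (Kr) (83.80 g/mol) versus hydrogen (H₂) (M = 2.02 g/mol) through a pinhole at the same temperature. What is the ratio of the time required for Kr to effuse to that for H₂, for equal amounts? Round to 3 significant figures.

Graham's law gives t_Kr/t_H₂ = √(M_Kr/M_H₂) = √(83.80/2.02) = √41.49 = 6.44.

6.44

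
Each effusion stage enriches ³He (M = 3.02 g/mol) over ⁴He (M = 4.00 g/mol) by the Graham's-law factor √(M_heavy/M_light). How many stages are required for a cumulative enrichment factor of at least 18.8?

Single-stage factor α = √(4.00/3.02), so ln α = ½ ln(1.32450) = 0.1405.
Need α^N ≥ 18.8 ⇒ N ≥ ln(18.8) / ln α = 2.934 / 0.1405 = 20.88.
Minimum whole number of stages: N = 21.

21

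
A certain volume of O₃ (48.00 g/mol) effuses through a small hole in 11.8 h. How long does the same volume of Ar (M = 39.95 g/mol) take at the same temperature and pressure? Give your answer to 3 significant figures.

10.8 h

By Graham's law, t_Ar/t_O₃ = √(M_Ar/M_O₃) = √(39.95/48.00) = √0.8323 = 0.9123.
So the time for Ar is 11.8 × 0.9123 = 10.8 h.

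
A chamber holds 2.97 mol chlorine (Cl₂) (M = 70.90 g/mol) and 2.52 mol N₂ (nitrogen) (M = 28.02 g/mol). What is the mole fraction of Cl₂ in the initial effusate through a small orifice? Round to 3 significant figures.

Rate_i ∝ x_i/√M_i (Graham's law weighted by mole fraction), so the effusate composition follows n_i/√M_i.
x_Cl₂(eff) = (n_Cl₂/√M_Cl₂) / (n_Cl₂/√M_Cl₂ + n_N₂/√M_N₂)
= (2.97/√70.90) / (2.97/√70.90 + 2.52/√28.02) = 0.3527/(0.3527 + 0.4761) = 0.426.

0.426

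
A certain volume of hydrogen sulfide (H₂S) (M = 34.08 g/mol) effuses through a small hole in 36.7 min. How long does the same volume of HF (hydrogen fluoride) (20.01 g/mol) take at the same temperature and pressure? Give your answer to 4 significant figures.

28.12 min

By Graham's law, t_HF/t_H₂S = √(M_HF/M_H₂S) = √(20.01/34.08) = √0.5871 = 0.7663.
So the time for HF is 36.7 × 0.7663 = 28.12 min.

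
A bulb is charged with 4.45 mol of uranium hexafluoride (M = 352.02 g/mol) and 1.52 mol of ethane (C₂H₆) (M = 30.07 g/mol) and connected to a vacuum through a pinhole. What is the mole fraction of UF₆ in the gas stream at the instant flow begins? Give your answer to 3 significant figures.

0.461

Rate_i ∝ x_i/√M_i (Graham's law weighted by mole fraction), so the effusate composition follows n_i/√M_i.
Mole fraction of UF₆ in the effusate = (n_UF₆/√M_UF₆) / (n_UF₆/√M_UF₆ + n_C₂H₆/√M_C₂H₆)
= (4.45/√352.02) / (4.45/√352.02 + 1.52/√30.07) = 0.2372/(0.2372 + 0.2772) = 0.461.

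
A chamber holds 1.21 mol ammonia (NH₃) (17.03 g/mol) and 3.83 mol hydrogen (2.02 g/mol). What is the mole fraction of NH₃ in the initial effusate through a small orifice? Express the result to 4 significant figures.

Rate_i ∝ x_i/√M_i (Graham's law weighted by mole fraction), so the effusate composition follows n_i/√M_i.
So x_NH₃ in the escaping gas = (n_NH₃/√M_NH₃) / Σ(n_i/√M_i)
= (1.21/√17.03) / (1.21/√17.03 + 3.83/√2.02) = 0.2932/(0.2932 + 2.695) = 0.09813.

0.09813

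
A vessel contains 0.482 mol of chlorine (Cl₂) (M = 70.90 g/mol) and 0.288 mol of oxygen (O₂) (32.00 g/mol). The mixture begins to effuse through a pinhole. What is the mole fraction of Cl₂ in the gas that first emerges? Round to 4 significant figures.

0.5293

Effusion rate of each component ∝ n_i/√M_i (partial pressure × 1/√M).
So x_Cl₂ in the escaping gas = (n_Cl₂/√M_Cl₂) / Σ(n_i/√M_i)
= (0.482/√70.90) / (0.482/√70.90 + 0.288/√32.00) = 0.05724/(0.05724 + 0.05091) = 0.5293.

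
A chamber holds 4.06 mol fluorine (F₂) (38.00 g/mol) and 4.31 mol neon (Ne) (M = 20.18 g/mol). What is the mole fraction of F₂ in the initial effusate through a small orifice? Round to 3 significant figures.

0.407

Each component's effusion rate ∝ (its partial pressure)·(1/√M) ∝ n_i/√M_i.
Mole fraction of F₂ in the effusate = (n_F₂/√M_F₂) / (n_F₂/√M_F₂ + n_Ne/√M_Ne)
= (4.06/√38.00) / (4.06/√38.00 + 4.31/√20.18) = 0.6586/(0.6586 + 0.9594) = 0.407.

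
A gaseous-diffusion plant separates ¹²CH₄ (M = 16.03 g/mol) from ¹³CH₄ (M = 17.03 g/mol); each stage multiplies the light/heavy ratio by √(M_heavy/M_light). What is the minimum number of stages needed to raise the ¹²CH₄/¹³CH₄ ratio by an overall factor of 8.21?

70

Per stage α = (17.03/16.03)^(1/2) = 1.06238^0.5, giving ln α = 0.03026.
Need α^N ≥ 8.21 ⇒ N ≥ ln(8.21) / ln α = 2.105 / 0.03026 = 69.58.
Rounding up, N = 70 stages.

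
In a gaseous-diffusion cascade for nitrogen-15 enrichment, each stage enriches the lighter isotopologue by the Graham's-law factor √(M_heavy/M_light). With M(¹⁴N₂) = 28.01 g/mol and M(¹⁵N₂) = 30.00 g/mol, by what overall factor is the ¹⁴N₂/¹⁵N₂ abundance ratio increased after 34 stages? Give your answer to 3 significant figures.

3.21

Each stage multiplies the ratio by α = √(30.00/28.01), so after 34 stages the overall factor is α^34 = (30.00/28.01)^(34/2).
= 1.07105^17 = 3.21.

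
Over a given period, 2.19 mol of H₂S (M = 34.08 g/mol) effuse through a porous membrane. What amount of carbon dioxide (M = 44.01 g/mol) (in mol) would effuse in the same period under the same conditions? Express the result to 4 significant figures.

By Graham's law, rate_CO₂/rate_H₂S = √(M_H₂S/M_CO₂) = √(34.08/44.01) = √0.7744 = 0.8800.
So the amount for CO₂ is 2.19 × 0.8800 = 1.927 mol.

1.927 mol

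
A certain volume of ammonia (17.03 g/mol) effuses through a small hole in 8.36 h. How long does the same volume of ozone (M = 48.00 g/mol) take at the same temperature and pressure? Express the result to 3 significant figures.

By Graham's law, t_O₃/t_NH₃ = √(M_O₃/M_NH₃) = √(48.00/17.03) = √2.819 = 1.679.
So the time for O₃ is 8.36 × 1.679 = 14.0 h.

14.0 h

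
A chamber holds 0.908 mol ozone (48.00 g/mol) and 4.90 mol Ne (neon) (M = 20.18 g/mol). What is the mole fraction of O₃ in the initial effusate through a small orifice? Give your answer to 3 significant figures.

Rate_i ∝ x_i/√M_i (Graham's law weighted by mole fraction), so the effusate composition follows n_i/√M_i.
x_O₃(eff) = (n_O₃/√M_O₃) / (n_O₃/√M_O₃ + n_Ne/√M_Ne)
= (0.908/√48.00) / (0.908/√48.00 + 4.90/√20.18) = 0.1311/(0.1311 + 1.091) = 0.107.

0.107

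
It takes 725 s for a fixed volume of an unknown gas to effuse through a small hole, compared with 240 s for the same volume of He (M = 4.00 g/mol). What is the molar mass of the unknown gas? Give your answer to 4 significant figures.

36.50 g/mol

From Graham's law, t_X/t_He = √(M_X/M_He).
725/240 = 3.021 = √(M_X/4.00)
M_X = 4.00 × 3.021² = 4.00 × 9.125 = 36.50 g/mol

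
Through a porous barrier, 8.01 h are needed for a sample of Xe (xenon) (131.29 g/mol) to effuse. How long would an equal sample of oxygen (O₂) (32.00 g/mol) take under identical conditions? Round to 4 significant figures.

3.955 h

Since effusion rate ∝ 1/√M, t_O₂/t_Xe = √(M_O₂/M_Xe) = √(32.00/131.29) = √0.2437 = 0.4937.
So the time for O₂ is 8.01 × 0.4937 = 3.955 h.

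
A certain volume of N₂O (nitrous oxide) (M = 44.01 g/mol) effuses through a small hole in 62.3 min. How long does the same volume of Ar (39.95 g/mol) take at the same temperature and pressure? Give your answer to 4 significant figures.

59.36 min

From Graham's law, t_Ar/t_N₂O = √(M_Ar/M_N₂O) = √(39.95/44.01) = √0.9077 = 0.9528.
So the time for Ar is 62.3 × 0.9528 = 59.36 min.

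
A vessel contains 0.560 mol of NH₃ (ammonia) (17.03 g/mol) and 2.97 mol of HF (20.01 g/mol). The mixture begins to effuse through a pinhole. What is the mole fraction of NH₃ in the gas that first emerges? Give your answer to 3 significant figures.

Rate_i ∝ x_i/√M_i (Graham's law weighted by mole fraction), so the effusate composition follows n_i/√M_i.
x_NH₃(eff) = (n_NH₃/√M_NH₃) / (n_NH₃/√M_NH₃ + n_HF/√M_HF)
= (0.560/√17.03) / (0.560/√17.03 + 2.97/√20.01) = 0.1357/(0.1357 + 0.6639) = 0.170.

0.170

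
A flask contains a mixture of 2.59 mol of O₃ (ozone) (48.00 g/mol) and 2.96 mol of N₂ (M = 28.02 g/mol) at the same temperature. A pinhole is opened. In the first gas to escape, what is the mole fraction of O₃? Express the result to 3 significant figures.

Rate_i ∝ x_i/√M_i (Graham's law weighted by mole fraction), so the effusate composition follows n_i/√M_i.
So x_O₃ in the escaping gas = (n_O₃/√M_O₃) / Σ(n_i/√M_i)
= (2.59/√48.00) / (2.59/√48.00 + 2.96/√28.02) = 0.3738/(0.3738 + 0.5592) = 0.401.

0.401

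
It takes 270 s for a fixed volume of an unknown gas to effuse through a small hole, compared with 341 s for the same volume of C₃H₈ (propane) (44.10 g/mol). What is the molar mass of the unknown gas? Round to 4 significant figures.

27.65 g/mol

Since effusion rate ∝ 1/√M, t_X/t_C₃H₈ = √(M_X/M_C₃H₈).
270/341 = 0.7918 = √(M_X/44.10)
M_X = 44.10 × 0.7918² = 44.10 × 0.6269 = 27.65 g/mol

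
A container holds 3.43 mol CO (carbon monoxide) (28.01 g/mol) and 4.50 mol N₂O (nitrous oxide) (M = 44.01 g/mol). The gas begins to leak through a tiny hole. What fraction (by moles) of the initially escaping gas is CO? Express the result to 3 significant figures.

Effusion rate of each component ∝ n_i/√M_i (partial pressure × 1/√M).
So x_CO in the escaping gas = (n_CO/√M_CO) / Σ(n_i/√M_i)
= (3.43/√28.01) / (3.43/√28.01 + 4.50/√44.01) = 0.6481/(0.6481 + 0.6783) = 0.489.

0.489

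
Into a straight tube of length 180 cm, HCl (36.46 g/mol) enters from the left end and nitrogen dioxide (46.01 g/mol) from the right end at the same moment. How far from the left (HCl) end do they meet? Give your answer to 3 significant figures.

In equal time, each gas travels a distance ∝ its rate ∝ 1/√M, so d_HCl/d_NO₂ = √(M_NO₂/M_HCl) = √(46.01/36.46) = 1.123.
With d_HCl + d_NO₂ = 180 cm, d_NO₂ = 180/(1 + 1.123) = 84.77 cm.
d_HCl = 180 − 84.77 = 95.2 cm.

95.2 cm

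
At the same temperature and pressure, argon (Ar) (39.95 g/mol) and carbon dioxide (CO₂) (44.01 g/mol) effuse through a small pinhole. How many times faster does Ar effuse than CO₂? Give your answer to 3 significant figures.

1.05

Graham's law gives rate_Ar/rate_CO₂ = √(M_CO₂/M_Ar) = √(44.01/39.95) = √1.102 = 1.05.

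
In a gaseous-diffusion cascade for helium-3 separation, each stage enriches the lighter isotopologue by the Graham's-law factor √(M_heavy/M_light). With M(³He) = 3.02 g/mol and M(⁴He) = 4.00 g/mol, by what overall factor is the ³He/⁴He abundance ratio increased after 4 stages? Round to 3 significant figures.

1.75

Each stage multiplies the ratio by α = √(4.00/3.02), so after 4 stages the overall factor is α^4 = (4.00/3.02)^(4/2).
= 1.32450^2 = 1.75.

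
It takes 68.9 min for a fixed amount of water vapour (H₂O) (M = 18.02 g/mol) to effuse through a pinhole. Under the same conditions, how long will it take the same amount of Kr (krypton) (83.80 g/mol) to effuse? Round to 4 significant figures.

Graham's law gives t_Kr/t_H₂O = √(M_Kr/M_H₂O) = √(83.80/18.02) = √4.650 = 2.156.
So the time for Kr is 68.9 × 2.156 = 148.6 min.

148.6 min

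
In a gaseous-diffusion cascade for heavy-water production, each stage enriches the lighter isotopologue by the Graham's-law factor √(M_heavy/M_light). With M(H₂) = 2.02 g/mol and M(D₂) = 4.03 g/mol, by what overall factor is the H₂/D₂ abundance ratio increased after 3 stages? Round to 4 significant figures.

Overall factor = α^3 with α = √(4.03/2.02), i.e. (4.03/2.02)^(3/2).
= 1.99505^(3/2) = 2.818.

2.818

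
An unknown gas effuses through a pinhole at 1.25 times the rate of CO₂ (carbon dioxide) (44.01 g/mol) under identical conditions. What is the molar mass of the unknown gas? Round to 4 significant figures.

Using Graham's law: rate_X/rate_CO₂ = √(M_CO₂/M_X).
1.25 = √(44.01/M_X)
M_X = 44.01 / 1.25² = 44.01 / 1.562 = 28.17 g/mol

28.17 g/mol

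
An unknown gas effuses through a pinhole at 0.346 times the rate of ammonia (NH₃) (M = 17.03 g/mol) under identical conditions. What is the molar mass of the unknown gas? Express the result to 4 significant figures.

142.3 g/mol

Using Graham's law: rate_X/rate_NH₃ = √(M_NH₃/M_X).
0.346 = √(17.03/M_X)
M_X = 17.03 / 0.346² = 17.03 / 0.1197 = 142.3 g/mol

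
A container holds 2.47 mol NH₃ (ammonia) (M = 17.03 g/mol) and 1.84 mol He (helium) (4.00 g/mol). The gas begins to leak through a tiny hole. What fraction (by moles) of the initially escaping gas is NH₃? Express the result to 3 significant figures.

0.394

Effusion rate of each component ∝ n_i/√M_i (partial pressure × 1/√M).
So x_NH₃ in the escaping gas = (n_NH₃/√M_NH₃) / Σ(n_i/√M_i)
= (2.47/√17.03) / (2.47/√17.03 + 1.84/√4.00) = 0.5985/(0.5985 + 0.9200) = 0.394.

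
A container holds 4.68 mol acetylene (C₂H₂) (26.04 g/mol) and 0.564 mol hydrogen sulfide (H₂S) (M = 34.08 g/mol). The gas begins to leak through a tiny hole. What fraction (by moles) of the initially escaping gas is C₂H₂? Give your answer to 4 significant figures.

Effusion rate of each component ∝ n_i/√M_i (partial pressure × 1/√M).
Mole fraction of C₂H₂ in the effusate = (n_C₂H₂/√M_C₂H₂) / (n_C₂H₂/√M_C₂H₂ + n_H₂S/√M_H₂S)
= (4.68/√26.04) / (4.68/√26.04 + 0.564/√34.08) = 0.9171/(0.9171 + 0.09661) = 0.9047.

0.9047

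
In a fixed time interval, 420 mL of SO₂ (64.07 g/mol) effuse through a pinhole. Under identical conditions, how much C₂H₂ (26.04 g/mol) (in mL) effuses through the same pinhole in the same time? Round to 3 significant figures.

659 mL

From Graham's law, rate_C₂H₂/rate_SO₂ = √(M_SO₂/M_C₂H₂) = √(64.07/26.04) = √2.460 = 1.569.
So the volume for C₂H₂ is 420 × 1.569 = 659 mL.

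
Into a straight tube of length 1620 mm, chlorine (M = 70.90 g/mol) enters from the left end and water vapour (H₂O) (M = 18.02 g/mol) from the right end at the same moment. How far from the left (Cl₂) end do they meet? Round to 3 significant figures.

543 mm

Distances travelled in equal time are proportional to diffusion rates, so d_Cl₂/d_H₂O = √(M_H₂O/M_Cl₂) = √(18.02/70.90) = 0.5041.
With d_Cl₂ + d_H₂O = 1620 mm, d_H₂O = 1620/(1 + 0.5041) = 1077 mm.
d_Cl₂ = 1620 − 1077 = 543 mm.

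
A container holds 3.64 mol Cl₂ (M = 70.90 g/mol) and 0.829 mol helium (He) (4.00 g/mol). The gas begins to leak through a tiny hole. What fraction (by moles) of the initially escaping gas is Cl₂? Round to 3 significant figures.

Effusion rate of each component ∝ n_i/√M_i (partial pressure × 1/√M).
x_Cl₂(eff) = (n_Cl₂/√M_Cl₂) / (n_Cl₂/√M_Cl₂ + n_He/√M_He)
= (3.64/√70.90) / (3.64/√70.90 + 0.829/√4.00) = 0.4323/(0.4323 + 0.4145) = 0.511.

0.511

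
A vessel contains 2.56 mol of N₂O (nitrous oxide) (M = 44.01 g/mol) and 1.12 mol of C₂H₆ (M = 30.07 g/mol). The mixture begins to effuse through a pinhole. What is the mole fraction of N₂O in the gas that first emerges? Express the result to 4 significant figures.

Each component's effusion rate ∝ (its partial pressure)·(1/√M) ∝ n_i/√M_i.
Mole fraction of N₂O in the effusate = (n_N₂O/√M_N₂O) / (n_N₂O/√M_N₂O + n_C₂H₆/√M_C₂H₆)
= (2.56/√44.01) / (2.56/√44.01 + 1.12/√30.07) = 0.3859/(0.3859 + 0.2042) = 0.6539.

0.6539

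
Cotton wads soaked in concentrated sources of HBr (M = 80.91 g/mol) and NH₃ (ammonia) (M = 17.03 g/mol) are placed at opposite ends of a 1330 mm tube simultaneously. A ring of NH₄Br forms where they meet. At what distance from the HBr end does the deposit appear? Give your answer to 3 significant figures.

418 mm

Distances travelled in equal time are proportional to diffusion rates, so d_HBr/d_NH₃ = √(M_NH₃/M_HBr) = √(17.03/80.91) = 0.4588.
With d_HBr + d_NH₃ = 1330 mm, d_NH₃ = 1330/(1 + 0.4588) = 911.7 mm.
d_HBr = 1330 − 911.7 = 418 mm.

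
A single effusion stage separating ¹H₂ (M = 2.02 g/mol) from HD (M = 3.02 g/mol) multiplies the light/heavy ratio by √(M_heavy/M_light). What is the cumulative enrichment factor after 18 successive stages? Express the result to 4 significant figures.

Overall factor = α^18 with α = √(3.02/2.02), i.e. (3.02/2.02)^(18/2).
= 1.49505^9 = 37.32.

37.32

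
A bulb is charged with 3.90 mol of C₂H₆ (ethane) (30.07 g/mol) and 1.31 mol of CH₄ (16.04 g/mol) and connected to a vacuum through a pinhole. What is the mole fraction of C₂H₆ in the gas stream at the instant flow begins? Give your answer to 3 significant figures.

Effusion rate of each component ∝ n_i/√M_i (partial pressure × 1/√M).
So x_C₂H₆ in the escaping gas = (n_C₂H₆/√M_C₂H₆) / Σ(n_i/√M_i)
= (3.90/√30.07) / (3.90/√30.07 + 1.31/√16.04) = 0.7112/(0.7112 + 0.3271) = 0.685.

0.685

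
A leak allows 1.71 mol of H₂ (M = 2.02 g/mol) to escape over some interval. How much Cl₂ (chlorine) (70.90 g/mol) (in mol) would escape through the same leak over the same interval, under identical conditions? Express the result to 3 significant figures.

0.289 mol

Using Graham's law: rate_Cl₂/rate_H₂ = √(M_H₂/M_Cl₂) = √(2.02/70.90) = √0.02849 = 0.1688.
So the amount for Cl₂ is 1.71 × 0.1688 = 0.289 mol.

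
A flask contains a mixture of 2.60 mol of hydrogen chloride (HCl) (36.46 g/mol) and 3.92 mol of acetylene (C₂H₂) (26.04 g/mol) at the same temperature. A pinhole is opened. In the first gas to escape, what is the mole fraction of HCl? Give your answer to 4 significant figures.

0.3592

Each component's effusion rate ∝ (its partial pressure)·(1/√M) ∝ n_i/√M_i.
Mole fraction of HCl in the effusate = (n_HCl/√M_HCl) / (n_HCl/√M_HCl + n_C₂H₂/√M_C₂H₂)
= (2.60/√36.46) / (2.60/√36.46 + 3.92/√26.04) = 0.4306/(0.4306 + 0.7682) = 0.3592.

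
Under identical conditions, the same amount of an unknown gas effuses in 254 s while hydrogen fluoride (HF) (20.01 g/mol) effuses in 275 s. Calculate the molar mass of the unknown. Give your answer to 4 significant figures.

17.07 g/mol

Since effusion rate ∝ 1/√M, t_X/t_HF = √(M_X/M_HF).
254/275 = 0.9236 = √(M_X/20.01)
M_X = 20.01 × 0.9236² = 20.01 × 0.8531 = 17.07 g/mol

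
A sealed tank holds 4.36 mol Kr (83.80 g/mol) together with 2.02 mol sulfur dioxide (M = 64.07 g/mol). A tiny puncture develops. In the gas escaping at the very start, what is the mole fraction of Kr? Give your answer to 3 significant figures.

Each component's effusion rate ∝ (its partial pressure)·(1/√M) ∝ n_i/√M_i.
Mole fraction of Kr in the effusate = (n_Kr/√M_Kr) / (n_Kr/√M_Kr + n_SO₂/√M_SO₂)
= (4.36/√83.80) / (4.36/√83.80 + 2.02/√64.07) = 0.4763/(0.4763 + 0.2524) = 0.654.

0.654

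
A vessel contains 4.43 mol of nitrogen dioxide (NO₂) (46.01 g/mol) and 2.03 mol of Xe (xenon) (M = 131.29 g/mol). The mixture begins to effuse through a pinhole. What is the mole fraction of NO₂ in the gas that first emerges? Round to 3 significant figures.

0.787

The effusion rate of species i is ∝ p_i/√M_i ∝ n_i/√M_i.
So x_NO₂ in the escaping gas = (n_NO₂/√M_NO₂) / Σ(n_i/√M_i)
= (4.43/√46.01) / (4.43/√46.01 + 2.03/√131.29) = 0.6531/(0.6531 + 0.1772) = 0.787.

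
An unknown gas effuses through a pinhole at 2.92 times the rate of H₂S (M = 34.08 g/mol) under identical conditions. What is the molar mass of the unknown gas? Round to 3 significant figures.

4.00 g/mol

Since effusion rate ∝ 1/√M, rate_X/rate_H₂S = √(M_H₂S/M_X).
2.92 = √(34.08/M_X)
M_X = 34.08 / 2.92² = 34.08 / 8.526 = 4.00 g/mol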